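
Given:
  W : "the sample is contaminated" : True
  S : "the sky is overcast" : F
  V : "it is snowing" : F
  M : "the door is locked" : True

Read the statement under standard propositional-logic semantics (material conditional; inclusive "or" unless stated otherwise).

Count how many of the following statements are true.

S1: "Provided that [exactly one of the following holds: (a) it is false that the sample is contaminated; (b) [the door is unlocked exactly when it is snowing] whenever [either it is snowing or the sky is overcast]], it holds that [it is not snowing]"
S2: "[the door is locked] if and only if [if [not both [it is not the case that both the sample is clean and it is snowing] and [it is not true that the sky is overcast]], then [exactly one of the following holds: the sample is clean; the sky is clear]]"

2

S1: Formalization: (¬W ⊕ ((V ∨ S) → (¬M ↔ V))) → ¬V

¬W = ¬T = F
V ∨ S = F ∨ F = F
¬M = ¬T = F
¬M ↔ V = F ↔ F = T
(V ∨ S) → (¬M ↔ V) = F → T = T
¬W ⊕ ((V ∨ S) → (¬M ↔ V)) = F ⊕ T = T
¬V = ¬F = T
(¬W ⊕ ((V ∨ S) → (¬M ↔ V))) → ¬V = T → T = T
Hence S1 is true.

S2: Formalization: M ↔ (((¬W ↑ V) ↑ ¬S) → (¬W ⊕ ¬S))

¬W = ¬T = F
¬W ↑ V = F ↑ F = T
¬S = ¬F = T
(¬W ↑ V) ↑ ¬S = T ↑ T = F
¬W = ¬T = F
¬S = ¬F = T
¬W ⊕ ¬S = F ⊕ T = T
((¬W ↑ V) ↑ ¬S) → (¬W ⊕ ¬S) = F → T = T
M ↔ (((¬W ↑ V) ↑ ¬S) → (¬W ⊕ ¬S)) = T ↔ T = T
So S2 is true.

2 of the 2 statements are true (S1, S2).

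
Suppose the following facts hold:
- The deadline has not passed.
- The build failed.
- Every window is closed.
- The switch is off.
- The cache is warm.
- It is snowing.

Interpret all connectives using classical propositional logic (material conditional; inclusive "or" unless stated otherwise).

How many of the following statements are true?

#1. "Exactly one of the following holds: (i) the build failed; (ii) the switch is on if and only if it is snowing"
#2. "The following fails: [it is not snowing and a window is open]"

Let S = "the build passed" (False), P = "the switch is on" (False), W = "it is snowing" (True), G = "a window is open" (False).

#1: Formalization: not S xor (P iff W)

not S = not False = True
P iff W = False iff True = False
not S xor (P iff W) = True xor False = True
So #1 is true.

#2: Formalization: not (not W and G)

not W = not True = False
not W and G = False and False = False
not (not W and G) = not False = True
Thus #2 is true.

Count: 2.

2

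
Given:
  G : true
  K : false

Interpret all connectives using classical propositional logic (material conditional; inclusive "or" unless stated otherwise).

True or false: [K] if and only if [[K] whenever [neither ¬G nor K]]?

True.

In symbols: K iff ((not G nor K) -> K)

not G = not True = False
not G nor K = False nor False = True
(not G nor K) -> K = True -> False = False
K iff ((not G nor K) -> K) = False iff False = True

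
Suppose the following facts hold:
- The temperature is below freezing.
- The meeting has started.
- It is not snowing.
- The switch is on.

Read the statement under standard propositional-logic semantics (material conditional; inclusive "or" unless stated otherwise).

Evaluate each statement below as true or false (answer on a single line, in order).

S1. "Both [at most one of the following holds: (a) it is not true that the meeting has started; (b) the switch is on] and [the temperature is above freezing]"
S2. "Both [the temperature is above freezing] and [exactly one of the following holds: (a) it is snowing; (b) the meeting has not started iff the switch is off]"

S1 F / S2 F

Let H = "the meeting has started" (T), R = "the switch is on" (T), M = "the temperature is below freezing" (T), S = "it is snowing" (F).

S1: This is (~H nand R) & ~M.

~H = ~T = F
~H nand R = F nand T = T
~M = ~T = F
(~H nand R) & ~M = T & F = F
Hence S1 is false.

S2: This is ~M & (S xor (~H <-> ~R)).

~M = ~T = F
~H = ~T = F
~R = ~T = F
~H <-> ~R = F <-> F = T
S xor (~H <-> ~R) = F xor T = T
~M & (S xor (~H <-> ~R)) = F & T = F
Thus S2 is false.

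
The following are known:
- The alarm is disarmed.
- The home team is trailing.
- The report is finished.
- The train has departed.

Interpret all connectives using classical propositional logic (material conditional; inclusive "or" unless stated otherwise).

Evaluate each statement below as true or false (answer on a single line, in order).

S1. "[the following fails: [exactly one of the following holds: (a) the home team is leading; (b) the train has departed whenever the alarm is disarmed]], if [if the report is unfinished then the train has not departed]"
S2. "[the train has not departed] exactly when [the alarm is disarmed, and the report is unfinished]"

S1 F, S2 T

Let N = "the report is finished" (True), S = "the train has departed" (True), W = "the home team is leading" (False), K = "the alarm is armed" (False).

S1: Parsed as (not N -> not S) -> not (W xor (not K -> S))

not N = not True = False
not S = not True = False
not N -> not S = False -> False = True
not K = not False = True
not K -> S = True -> True = True
W xor (not K -> S) = False xor True = True
not (W xor (not K -> S)) = not True = False
(not N -> not S) -> not (W xor (not K -> S)) = True -> False = False
Hence S1 is false.

S2: Parsed as not S iff (not K and not N)

not S = not True = False
not K = not False = True
not N = not True = False
not K and not N = True and False = False
not S iff (not K and not N) = False iff False = True
So S2 is true.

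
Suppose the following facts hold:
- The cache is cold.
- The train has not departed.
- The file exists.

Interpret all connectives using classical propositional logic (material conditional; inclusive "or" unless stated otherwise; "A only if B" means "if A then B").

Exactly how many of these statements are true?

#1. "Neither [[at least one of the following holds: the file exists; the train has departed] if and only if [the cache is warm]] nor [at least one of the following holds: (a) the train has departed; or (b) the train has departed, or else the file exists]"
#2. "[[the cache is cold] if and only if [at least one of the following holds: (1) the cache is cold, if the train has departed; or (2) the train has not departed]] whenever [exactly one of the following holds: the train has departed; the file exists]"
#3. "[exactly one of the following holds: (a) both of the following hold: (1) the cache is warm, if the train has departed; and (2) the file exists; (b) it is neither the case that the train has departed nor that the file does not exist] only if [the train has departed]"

Let R = "the file exists" (T), Q = "the train has departed" (F), P = "the cache is warm" (F).

#1: Parsed as ((R | Q) <-> P) nor (Q | (Q | R))

R | Q = T | F = T
(R | Q) <-> P = T <-> F = F
Q | R = F | T = T
Q | (Q | R) = F | T = T
((R | Q) <-> P) nor (Q | (Q | R)) = F nor T = F
Thus #1 is false.

#2: Parsed as (Q xor R) -> (~P <-> ((Q -> ~P) | ~Q))

Q xor R = F xor T = T
~P = ~F = T
~P = ~F = T
Q -> ~P = F -> T = T
~Q = ~F = T
(Q -> ~P) | ~Q = T | T = T
~P <-> ((Q -> ~P) | ~Q) = T <-> T = T
(Q xor R) -> (~P <-> ((Q -> ~P) | ~Q)) = T -> T = T
Hence #2 is true.

#3: Formalization: (((Q -> P) & R) xor (Q nor ~R)) -> Q

Q -> P = F -> F = T
(Q -> P) & R = T & T = T
~R = ~T = F
Q nor ~R = F nor F = T
((Q -> P) & R) xor (Q nor ~R) = T xor T = F
(((Q -> P) & R) xor (Q nor ~R)) -> Q = F -> F = T
Thus #3 is true.

2 of the 3 statements are true (#2, #3).

2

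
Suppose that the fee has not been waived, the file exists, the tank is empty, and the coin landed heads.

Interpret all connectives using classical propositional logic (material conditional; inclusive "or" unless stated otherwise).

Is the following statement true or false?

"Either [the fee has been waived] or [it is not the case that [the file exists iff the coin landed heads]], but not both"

False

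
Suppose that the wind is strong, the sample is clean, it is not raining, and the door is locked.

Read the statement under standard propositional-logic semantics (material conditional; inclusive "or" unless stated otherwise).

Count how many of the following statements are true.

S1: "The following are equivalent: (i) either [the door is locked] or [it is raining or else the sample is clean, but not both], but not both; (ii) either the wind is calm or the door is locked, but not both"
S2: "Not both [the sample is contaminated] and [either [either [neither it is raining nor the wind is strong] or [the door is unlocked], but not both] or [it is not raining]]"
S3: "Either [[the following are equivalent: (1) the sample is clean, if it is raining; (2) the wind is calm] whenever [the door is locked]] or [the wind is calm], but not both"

1

Let S = "the door is locked" (T), R = "it is raining" (F), Q = "the sample is contaminated" (F), P = "the wind is strong" (T).

S1: This is (S xor (R xor ~Q)) <-> (~P xor S).

~Q = ~F = T
R xor ~Q = F xor T = T
S xor (R xor ~Q) = T xor T = F
~P = ~T = F
~P xor S = F xor T = T
(S xor (R xor ~Q)) <-> (~P xor S) = F <-> T = F
So S1 is false.

S2: Parsed as Q nand (((R nor P) xor ~S) | ~R)

R nor P = F nor T = F
~S = ~T = F
(R nor P) xor ~S = F xor F = F
~R = ~F = T
((R nor P) xor ~S) | ~R = F | T = T
Q nand (((R nor P) xor ~S) | ~R) = F nand T = T
Hence S2 is true.

S3: This is (S -> ((R -> ~Q) <-> ~P)) xor ~P.

~Q = ~F = T
R -> ~Q = F -> T = T
~P = ~T = F
(R -> ~Q) <-> ~P = T <-> F = F
S -> ((R -> ~Q) <-> ~P) = T -> F = F
~P = ~T = F
(S -> ((R -> ~Q) <-> ~P)) xor ~P = F xor F = F
So S3 is false.

1 of the 3 statements is true.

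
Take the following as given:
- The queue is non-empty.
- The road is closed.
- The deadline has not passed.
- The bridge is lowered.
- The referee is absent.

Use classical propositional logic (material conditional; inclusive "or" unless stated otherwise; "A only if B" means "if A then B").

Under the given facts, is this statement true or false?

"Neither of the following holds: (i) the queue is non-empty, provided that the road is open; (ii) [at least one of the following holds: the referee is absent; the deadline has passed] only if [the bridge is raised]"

Let N = "the road is closed" (True), L = "the queue is empty" (False), Q = "the referee is present" (False), W = "the deadline has passed" (False), D = "the bridge is raised" (False).
Formalization: (not N -> not L) nor ((not Q or W) -> D)

not N = not True = False
not L = not False = True
not N -> not L = False -> True = True
not Q = not False = True
not Q or W = True or False = True
(not Q or W) -> D = True -> False = False
(not N -> not L) nor ((not Q or W) -> D) = True nor False = False

The statement is false.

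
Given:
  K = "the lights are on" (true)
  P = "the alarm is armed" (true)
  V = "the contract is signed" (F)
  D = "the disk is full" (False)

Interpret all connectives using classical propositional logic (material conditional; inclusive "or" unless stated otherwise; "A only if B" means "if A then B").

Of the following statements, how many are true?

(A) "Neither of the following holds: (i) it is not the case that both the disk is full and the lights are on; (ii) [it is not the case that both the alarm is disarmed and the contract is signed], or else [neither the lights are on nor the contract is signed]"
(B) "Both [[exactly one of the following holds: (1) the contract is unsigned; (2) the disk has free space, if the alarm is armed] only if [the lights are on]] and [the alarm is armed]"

1

(A): Parsed as (D nand K) nor ((not P nand V) or (K nor V))

D nand K = False nand True = True
not P = not True = False
not P nand V = False nand False = True
K nor V = True nor False = False
(not P nand V) or (K nor V) = True or False = True
(D nand K) nor ((not P nand V) or (K nor V)) = True nor True = False
Thus (A) is false.

(B): This is ((not V xor (P -> not D)) -> K) and P.

not V = not False = True
not D = not False = True
P -> not D = True -> True = True
not V xor (P -> not D) = True xor True = False
(not V xor (P -> not D)) -> K = False -> True = True
((not V xor (P -> not D)) -> K) and P = True and True = True
So (B) is true.

1 of the 2 statements is true ((B)).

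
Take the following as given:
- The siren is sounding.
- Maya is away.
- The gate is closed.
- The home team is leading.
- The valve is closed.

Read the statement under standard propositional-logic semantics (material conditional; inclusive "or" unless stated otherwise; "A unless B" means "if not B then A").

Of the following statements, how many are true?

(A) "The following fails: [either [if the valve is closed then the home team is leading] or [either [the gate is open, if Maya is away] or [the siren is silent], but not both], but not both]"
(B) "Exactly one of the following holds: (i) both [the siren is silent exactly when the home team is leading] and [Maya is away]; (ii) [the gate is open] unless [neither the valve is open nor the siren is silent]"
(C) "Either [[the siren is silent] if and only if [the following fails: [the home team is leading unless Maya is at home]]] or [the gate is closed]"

2

Let U = "the valve is open" (F), S = "the home team is leading" (T), Q = "Maya is at home" (F), R = "the gate is open" (F), P = "the siren is sounding" (T).

(A): This is ~((~U -> S) xor ((~Q -> R) xor ~P)).

~U = ~F = T
~U -> S = T -> T = T
~Q = ~F = T
~Q -> R = T -> F = F
~P = ~T = F
(~Q -> R) xor ~P = F xor F = F
(~U -> S) xor ((~Q -> R) xor ~P) = T xor F = T
~((~U -> S) xor ((~Q -> R) xor ~P)) = ~T = F
Thus (A) is false.

(B): Formalization: ((~P <-> S) & ~Q) xor (R | (U nor ~P))

~P = ~T = F
~P <-> S = F <-> T = F
~Q = ~F = T
(~P <-> S) & ~Q = F & T = F
~P = ~T = F
U nor ~P = F nor F = T
R | (U nor ~P) = F | T = T
((~P <-> S) & ~Q) xor (R | (U nor ~P)) = F xor T = T
So (B) is true.

(C): This is (~P <-> ~(S | Q)) | ~R.

~P = ~T = F
S | Q = T | F = T
~(S | Q) = ~T = F
~P <-> ~(S | Q) = F <-> F = T
~R = ~F = T
(~P <-> ~(S | Q)) | ~R = T | T = T
So (C) is true.

Count: 2.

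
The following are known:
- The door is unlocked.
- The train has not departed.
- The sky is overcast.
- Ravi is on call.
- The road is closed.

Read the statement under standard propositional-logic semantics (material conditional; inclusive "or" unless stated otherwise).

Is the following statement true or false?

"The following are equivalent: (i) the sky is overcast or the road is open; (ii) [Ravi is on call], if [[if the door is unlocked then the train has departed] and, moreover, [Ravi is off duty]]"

True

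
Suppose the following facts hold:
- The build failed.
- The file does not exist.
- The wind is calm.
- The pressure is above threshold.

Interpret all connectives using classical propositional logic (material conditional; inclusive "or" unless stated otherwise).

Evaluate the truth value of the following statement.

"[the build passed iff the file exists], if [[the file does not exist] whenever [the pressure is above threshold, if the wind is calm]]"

True.

Let W = "the wind is strong" (F), P = "the pressure is above threshold" (T), H = "the file exists" (F), S = "the build passed" (F).
Formalization: ((~W -> P) -> ~H) -> (S <-> H)

~W = ~F = T
~W -> P = T -> T = T
~H = ~F = T
(~W -> P) -> ~H = T -> T = T
S <-> H = F <-> F = T
((~W -> P) -> ~H) -> (S <-> H) = T -> T = T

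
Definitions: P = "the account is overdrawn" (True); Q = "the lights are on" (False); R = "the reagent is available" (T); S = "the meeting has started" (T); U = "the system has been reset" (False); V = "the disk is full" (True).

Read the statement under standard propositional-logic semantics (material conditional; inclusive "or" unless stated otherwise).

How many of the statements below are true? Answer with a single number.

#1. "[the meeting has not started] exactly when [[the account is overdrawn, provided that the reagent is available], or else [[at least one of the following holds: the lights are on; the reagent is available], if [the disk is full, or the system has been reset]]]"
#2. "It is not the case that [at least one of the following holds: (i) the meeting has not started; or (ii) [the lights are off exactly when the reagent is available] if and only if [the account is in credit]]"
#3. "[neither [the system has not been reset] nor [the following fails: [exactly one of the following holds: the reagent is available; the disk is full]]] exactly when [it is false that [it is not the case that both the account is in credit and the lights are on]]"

2

#1: This is ¬S ↔ ((R → P) ∨ ((V ∨ U) → (Q ∨ R))).

¬S = ¬T = F
R → P = T → T = T
V ∨ U = T ∨ F = T
Q ∨ R = F ∨ T = T
(V ∨ U) → (Q ∨ R) = T → T = T
(R → P) ∨ ((V ∨ U) → (Q ∨ R)) = T ∨ T = T
¬S ↔ ((R → P) ∨ ((V ∨ U) → (Q ∨ R))) = F ↔ T = F
So #1 is false.

#2: Formalization: ¬(¬S ∨ ((¬Q ↔ R) ↔ ¬P))

¬S = ¬T = F
¬Q = ¬F = T
¬Q ↔ R = T ↔ T = T
¬P = ¬T = F
(¬Q ↔ R) ↔ ¬P = T ↔ F = F
¬S ∨ ((¬Q ↔ R) ↔ ¬P) = F ∨ F = F
¬(¬S ∨ ((¬Q ↔ R) ↔ ¬P)) = ¬F = T
Hence #2 is true.

#3: Parsed as (¬U ↓ ¬(R ⊕ V)) ↔ ¬(¬P ↑ Q)

¬U = ¬F = T
R ⊕ V = T ⊕ T = F
¬(R ⊕ V) = ¬F = T
¬U ↓ ¬(R ⊕ V) = T ↓ T = F
¬P = ¬T = F
¬P ↑ Q = F ↑ F = T
¬(¬P ↑ Q) = ¬T = F
(¬U ↓ ¬(R ⊕ V)) ↔ ¬(¬P ↑ Q) = F ↔ F = T
So #3 is true.

2 of the 3 statements are true (#2, #3).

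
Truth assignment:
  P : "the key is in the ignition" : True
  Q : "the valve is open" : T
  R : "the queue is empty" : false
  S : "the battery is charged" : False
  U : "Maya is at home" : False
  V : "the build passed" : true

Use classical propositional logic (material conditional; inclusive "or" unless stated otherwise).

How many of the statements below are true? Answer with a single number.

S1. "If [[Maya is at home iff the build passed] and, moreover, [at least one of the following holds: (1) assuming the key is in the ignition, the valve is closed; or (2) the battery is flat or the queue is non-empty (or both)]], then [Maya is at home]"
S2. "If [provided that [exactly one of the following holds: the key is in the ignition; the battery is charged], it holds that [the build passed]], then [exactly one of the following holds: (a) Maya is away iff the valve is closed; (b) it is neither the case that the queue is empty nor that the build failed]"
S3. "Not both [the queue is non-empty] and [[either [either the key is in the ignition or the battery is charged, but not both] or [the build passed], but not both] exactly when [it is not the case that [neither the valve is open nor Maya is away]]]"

3

S1: This is ((U <-> V) & ((P -> ~Q) | (~S | ~R))) -> U.

U <-> V = F <-> T = F
~Q = ~T = F
P -> ~Q = T -> F = F
~S = ~F = T
~R = ~F = T
~S | ~R = T | T = T
(P -> ~Q) | (~S | ~R) = F | T = T
(U <-> V) & ((P -> ~Q) | (~S | ~R)) = F & T = F
((U <-> V) & ((P -> ~Q) | (~S | ~R))) -> U = F -> F = T
Thus S1 is true.

S2: In symbols: ((P xor S) -> V) -> ((~U <-> ~Q) xor (R nor ~V))

P xor S = T xor F = T
(P xor S) -> V = T -> T = T
~U = ~F = T
~Q = ~T = F
~U <-> ~Q = T <-> F = F
~V = ~T = F
R nor ~V = F nor F = T
(~U <-> ~Q) xor (R nor ~V) = F xor T = T
((P xor S) -> V) -> ((~U <-> ~Q) xor (R nor ~V)) = T -> T = T
Thus S2 is true.

S3: This is ~R nand (((P xor S) xor V) <-> ~(Q nor ~U)).

~R = ~F = T
P xor S = T xor F = T
(P xor S) xor V = T xor T = F
~U = ~F = T
Q nor ~U = T nor T = F
~(Q nor ~U) = ~F = T
((P xor S) xor V) <-> ~(Q nor ~U) = F <-> T = F
~R nand (((P xor S) xor V) <-> ~(Q nor ~U)) = T nand F = T
Thus S3 is true.

3 of the 3 statements are true (S1, S2, S3).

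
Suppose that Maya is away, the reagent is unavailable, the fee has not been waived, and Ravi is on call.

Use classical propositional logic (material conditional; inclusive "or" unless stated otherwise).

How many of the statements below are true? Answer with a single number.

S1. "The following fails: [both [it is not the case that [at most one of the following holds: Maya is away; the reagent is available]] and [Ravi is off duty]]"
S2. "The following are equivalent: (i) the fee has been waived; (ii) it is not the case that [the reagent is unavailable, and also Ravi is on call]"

2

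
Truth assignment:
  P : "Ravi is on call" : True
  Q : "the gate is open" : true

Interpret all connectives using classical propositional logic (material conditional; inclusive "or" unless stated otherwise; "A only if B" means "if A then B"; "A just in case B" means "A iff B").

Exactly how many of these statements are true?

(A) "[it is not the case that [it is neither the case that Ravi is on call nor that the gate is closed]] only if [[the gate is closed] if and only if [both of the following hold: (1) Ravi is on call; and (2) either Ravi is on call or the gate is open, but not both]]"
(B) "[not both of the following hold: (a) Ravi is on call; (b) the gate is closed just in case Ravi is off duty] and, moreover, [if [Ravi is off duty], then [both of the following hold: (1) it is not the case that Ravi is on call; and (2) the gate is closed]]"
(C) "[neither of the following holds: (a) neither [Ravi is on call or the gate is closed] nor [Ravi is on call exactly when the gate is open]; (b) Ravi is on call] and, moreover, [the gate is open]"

(A): This is ¬(P ↓ ¬Q) → (¬Q ↔ (P ∧ (P ⊕ Q))).

¬Q = ¬T = F
P ↓ ¬Q = T ↓ F = F
¬(P ↓ ¬Q) = ¬F = T
¬Q = ¬T = F
P ⊕ Q = T ⊕ T = F
P ∧ (P ⊕ Q) = T ∧ F = F
¬Q ↔ (P ∧ (P ⊕ Q)) = F ↔ F = T
¬(P ↓ ¬Q) → (¬Q ↔ (P ∧ (P ⊕ Q))) = T → T = T
Hence (A) is true.

(B): This is (P ↑ (¬Q ↔ ¬P)) ∧ (¬P → (¬P ∧ ¬Q)).

¬Q = ¬T = F
¬P = ¬T = F
¬Q ↔ ¬P = F ↔ F = T
P ↑ (¬Q ↔ ¬P) = T ↑ T = F
¬P = ¬T = F
¬P = ¬T = F
¬Q = ¬T = F
¬P ∧ ¬Q = F ∧ F = F
¬P → (¬P ∧ ¬Q) = F → F = T
(P ↑ (¬Q ↔ ¬P)) ∧ (¬P → (¬P ∧ ¬Q)) = F ∧ T = F
Hence (B) is false.

(C): In symbols: (((P ∨ ¬Q) ↓ (P ↔ Q)) ↓ P) ∧ Q

¬Q = ¬T = F
P ∨ ¬Q = T ∨ F = T
P ↔ Q = T ↔ T = T
(P ∨ ¬Q) ↓ (P ↔ Q) = T ↓ T = F
((P ∨ ¬Q) ↓ (P ↔ Q)) ↓ P = F ↓ T = F
(((P ∨ ¬Q) ↓ (P ↔ Q)) ↓ P) ∧ Q = F ∧ T = F
Thus (C) is false.

Count: 1.

1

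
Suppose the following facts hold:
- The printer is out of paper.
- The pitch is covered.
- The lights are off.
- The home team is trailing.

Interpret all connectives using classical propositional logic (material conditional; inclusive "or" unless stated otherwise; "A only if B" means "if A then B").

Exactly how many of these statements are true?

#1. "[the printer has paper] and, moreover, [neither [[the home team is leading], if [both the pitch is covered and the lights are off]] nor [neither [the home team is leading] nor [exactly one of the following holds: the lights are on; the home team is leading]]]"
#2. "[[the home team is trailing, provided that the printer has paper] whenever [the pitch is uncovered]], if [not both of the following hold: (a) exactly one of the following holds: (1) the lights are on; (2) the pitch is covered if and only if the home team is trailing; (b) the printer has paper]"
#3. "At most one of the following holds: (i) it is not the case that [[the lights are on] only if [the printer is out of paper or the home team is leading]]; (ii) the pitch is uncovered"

Let P = "the printer has paper" (F), Q = "the pitch is covered" (T), R = "the lights are on" (F), S = "the home team is leading" (F).

#1: In symbols: P & (((Q & ~R) -> S) nor (S nor (R xor S)))

~R = ~F = T
Q & ~R = T & T = T
(Q & ~R) -> S = T -> F = F
R xor S = F xor F = F
S nor (R xor S) = F nor F = T
((Q & ~R) -> S) nor (S nor (R xor S)) = F nor T = F
P & (((Q & ~R) -> S) nor (S nor (R xor S))) = F & F = F
Thus #1 is false.

#2: Formalization: ((R xor (Q <-> ~S)) nand P) -> (~Q -> (P -> ~S))

~S = ~F = T
Q <-> ~S = T <-> T = T
R xor (Q <-> ~S) = F xor T = T
(R xor (Q <-> ~S)) nand P = T nand F = T
~Q = ~T = F
~S = ~F = T
P -> ~S = F -> T = T
~Q -> (P -> ~S) = F -> T = T
((R xor (Q <-> ~S)) nand P) -> (~Q -> (P -> ~S)) = T -> T = T
So #2 is true.

#3: In symbols: ~(R -> (~P | S)) nand ~Q

~P = ~F = T
~P | S = T | F = T
R -> (~P | S) = F -> T = T
~(R -> (~P | S)) = ~T = F
~Q = ~T = F
~(R -> (~P | S)) nand ~Q = F nand F = T
Hence #3 is true.

True statements: 2.

2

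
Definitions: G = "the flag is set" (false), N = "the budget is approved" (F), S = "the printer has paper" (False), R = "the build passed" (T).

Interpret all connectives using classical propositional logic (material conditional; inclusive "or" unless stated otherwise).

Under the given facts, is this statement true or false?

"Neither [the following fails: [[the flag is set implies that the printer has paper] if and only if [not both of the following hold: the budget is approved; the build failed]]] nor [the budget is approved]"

True.

Values: G=F, S=F, N=F, R=T.
This is ~((G -> S) <-> (N nand ~R)) nor N.

G -> S = F -> F = T
~R = ~T = F
N nand ~R = F nand F = T
(G -> S) <-> (N nand ~R) = T <-> T = T
~((G -> S) <-> (N nand ~R)) = ~T = F
~((G -> S) <-> (N nand ~R)) nor N = F nor F = T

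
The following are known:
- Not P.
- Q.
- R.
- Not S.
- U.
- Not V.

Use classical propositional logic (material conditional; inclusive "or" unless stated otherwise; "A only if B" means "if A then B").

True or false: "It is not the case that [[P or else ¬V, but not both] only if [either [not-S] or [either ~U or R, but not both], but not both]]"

True

Parsed as ¬((P ⊕ ¬V) → (¬S ⊕ (¬U ⊕ R)))

¬V = ¬F = T
P ⊕ ¬V = F ⊕ T = T
¬S = ¬F = T
¬U = ¬T = F
¬U ⊕ R = F ⊕ T = T
¬S ⊕ (¬U ⊕ R) = T ⊕ T = F
(P ⊕ ¬V) → (¬S ⊕ (¬U ⊕ R)) = T → F = F
¬((P ⊕ ¬V) → (¬S ⊕ (¬U ⊕ R))) = ¬F = T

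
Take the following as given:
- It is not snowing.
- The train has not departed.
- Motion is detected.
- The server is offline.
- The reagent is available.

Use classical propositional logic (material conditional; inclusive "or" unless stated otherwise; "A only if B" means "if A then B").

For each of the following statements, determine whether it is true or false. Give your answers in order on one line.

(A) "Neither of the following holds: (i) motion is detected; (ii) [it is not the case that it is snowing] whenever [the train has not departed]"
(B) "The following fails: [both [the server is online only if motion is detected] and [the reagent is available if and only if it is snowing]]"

Let H = "motion is detected" (T), L = "the train has departed" (F), K = "it is snowing" (F), M = "the server is online" (F), N = "the reagent is available" (T).

(A): Parsed as H nor (~L -> ~K)

~L = ~F = T
~K = ~F = T
~L -> ~K = T -> T = T
H nor (~L -> ~K) = T nor T = F
So (A) is false.

(B): In symbols: ~((M -> H) & (N <-> K))

M -> H = F -> T = T
N <-> K = T <-> F = F
(M -> H) & (N <-> K) = T & F = F
~((M -> H) & (N <-> K)) = ~F = T
So (B) is true.

(A) F / (B) T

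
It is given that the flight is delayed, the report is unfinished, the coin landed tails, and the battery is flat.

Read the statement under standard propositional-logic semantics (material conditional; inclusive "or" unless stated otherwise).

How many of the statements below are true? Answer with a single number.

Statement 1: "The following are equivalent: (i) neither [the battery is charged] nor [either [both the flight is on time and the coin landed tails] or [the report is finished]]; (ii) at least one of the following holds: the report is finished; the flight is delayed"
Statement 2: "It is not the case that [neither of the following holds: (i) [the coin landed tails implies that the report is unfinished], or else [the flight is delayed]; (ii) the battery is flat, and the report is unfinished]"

2

Let S = "the battery is charged" (F), P = "the flight is delayed" (T), R = "the coin landed heads" (F), Q = "the report is finished" (F).

Statement 1: This is (S ↓ ((¬P ∧ ¬R) ∨ Q)) ↔ (Q ∨ P).

¬P = ¬T = F
¬R = ¬F = T
¬P ∧ ¬R = F ∧ T = F
(¬P ∧ ¬R) ∨ Q = F ∨ F = F
S ↓ ((¬P ∧ ¬R) ∨ Q) = F ↓ F = T
Q ∨ P = F ∨ T = T
(S ↓ ((¬P ∧ ¬R) ∨ Q)) ↔ (Q ∨ P) = T ↔ T = T
So Statement 1 is true.

Statement 2: Parsed as ¬(((¬R → ¬Q) ∨ P) ↓ (¬S ∧ ¬Q))

¬R = ¬F = T
¬Q = ¬F = T
¬R → ¬Q = T → T = T
(¬R → ¬Q) ∨ P = T ∨ T = T
¬S = ¬F = T
¬Q = ¬F = T
¬S ∧ ¬Q = T ∧ T = T
((¬R → ¬Q) ∨ P) ↓ (¬S ∧ ¬Q) = T ↓ T = F
¬(((¬R → ¬Q) ∨ P) ↓ (¬S ∧ ¬Q)) = ¬F = T
Hence Statement 2 is true.

Count: 2.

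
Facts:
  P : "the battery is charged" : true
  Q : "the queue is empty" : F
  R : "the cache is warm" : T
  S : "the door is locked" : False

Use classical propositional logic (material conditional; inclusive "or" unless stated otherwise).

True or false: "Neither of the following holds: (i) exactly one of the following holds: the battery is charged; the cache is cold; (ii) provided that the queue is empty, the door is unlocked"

Values: P=T, R=T, Q=F, S=F.
Formalization: (P ⊕ ¬R) ↓ (Q → ¬S)

¬R = ¬T = F
P ⊕ ¬R = T ⊕ F = T
¬S = ¬F = T
Q → ¬S = F → T = T
(P ⊕ ¬R) ↓ (Q → ¬S) = T ↓ T = F

The statement is false.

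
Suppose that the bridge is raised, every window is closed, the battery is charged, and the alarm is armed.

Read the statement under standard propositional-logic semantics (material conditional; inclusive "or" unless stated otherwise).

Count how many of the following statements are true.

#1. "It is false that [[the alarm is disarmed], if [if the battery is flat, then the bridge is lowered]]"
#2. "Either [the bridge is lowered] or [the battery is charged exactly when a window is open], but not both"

Let R = "the battery is charged" (T), P = "the bridge is raised" (T), S = "the alarm is armed" (T), Q = "a window is open" (F).

#1: In symbols: ¬((¬R → ¬P) → ¬S)

¬R = ¬T = F
¬P = ¬T = F
¬R → ¬P = F → F = T
¬S = ¬T = F
(¬R → ¬P) → ¬S = T → F = F
¬((¬R → ¬P) → ¬S) = ¬F = T
Thus #1 is true.

#2: This is ¬P ⊕ (R ↔ Q).

¬P = ¬T = F
R ↔ Q = T ↔ F = F
¬P ⊕ (R ↔ Q) = F ⊕ F = F
Thus #2 is false.

True statements: 1 (#1).

1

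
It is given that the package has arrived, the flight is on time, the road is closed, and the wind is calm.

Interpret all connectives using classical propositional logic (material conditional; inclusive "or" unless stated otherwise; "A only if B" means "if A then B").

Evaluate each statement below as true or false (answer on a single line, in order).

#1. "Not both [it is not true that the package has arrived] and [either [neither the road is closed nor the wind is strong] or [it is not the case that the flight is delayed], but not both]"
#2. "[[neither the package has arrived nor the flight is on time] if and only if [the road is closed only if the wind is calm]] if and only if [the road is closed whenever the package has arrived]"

#1 True; #2 False

Let P = "the package has arrived" (T), R = "the road is closed" (T), S = "the wind is strong" (F), Q = "the flight is delayed" (F).

#1: Parsed as ¬P ↑ ((R ↓ S) ⊕ ¬Q)

¬P = ¬T = F
R ↓ S = T ↓ F = F
¬Q = ¬F = T
(R ↓ S) ⊕ ¬Q = F ⊕ T = T
¬P ↑ ((R ↓ S) ⊕ ¬Q) = F ↑ T = T
So #1 is true.

#2: Formalization: ((P ↓ ¬Q) ↔ (R → ¬S)) ↔ (P → R)

¬Q = ¬F = T
P ↓ ¬Q = T ↓ T = F
¬S = ¬F = T
R → ¬S = T → T = T
(P ↓ ¬Q) ↔ (R → ¬S) = F ↔ T = F
P → R = T → T = T
((P ↓ ¬Q) ↔ (R → ¬S)) ↔ (P → R) = F ↔ T = F
So #2 is false.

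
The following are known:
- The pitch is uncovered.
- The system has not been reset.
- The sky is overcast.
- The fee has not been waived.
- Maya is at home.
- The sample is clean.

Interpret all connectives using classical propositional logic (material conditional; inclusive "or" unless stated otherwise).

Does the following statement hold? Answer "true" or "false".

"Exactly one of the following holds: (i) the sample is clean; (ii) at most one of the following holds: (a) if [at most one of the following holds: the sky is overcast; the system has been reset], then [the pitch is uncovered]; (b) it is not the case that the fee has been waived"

True.

Let V = "the sample is contaminated" (F), R = "the sky is overcast" (T), Q = "the system has been reset" (F), P = "the pitch is covered" (F), S = "the fee has been waived" (F).
This is ~V xor (((R nand Q) -> ~P) nand ~S).

~V = ~F = T
R nand Q = T nand F = T
~P = ~F = T
(R nand Q) -> ~P = T -> T = T
~S = ~F = T
((R nand Q) -> ~P) nand ~S = T nand T = F
~V xor (((R nand Q) -> ~P) nand ~S) = T xor F = T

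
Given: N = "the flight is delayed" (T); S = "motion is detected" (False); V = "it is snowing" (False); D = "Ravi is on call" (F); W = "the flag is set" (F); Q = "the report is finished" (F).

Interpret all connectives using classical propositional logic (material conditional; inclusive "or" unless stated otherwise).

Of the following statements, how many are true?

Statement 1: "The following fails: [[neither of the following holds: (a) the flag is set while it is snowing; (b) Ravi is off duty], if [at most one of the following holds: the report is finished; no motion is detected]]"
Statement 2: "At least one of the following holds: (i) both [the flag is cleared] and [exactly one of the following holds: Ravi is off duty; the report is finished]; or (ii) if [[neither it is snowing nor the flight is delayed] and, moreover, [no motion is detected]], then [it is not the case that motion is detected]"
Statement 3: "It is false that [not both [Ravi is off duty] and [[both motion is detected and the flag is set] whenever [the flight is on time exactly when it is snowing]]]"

2

Statement 1: This is not ((Q nand not S) -> ((W and V) nor not D)).

not S = not False = True
Q nand not S = False nand True = True
W and V = False and False = False
not D = not False = True
(W and V) nor not D = False nor True = False
(Q nand not S) -> ((W and V) nor not D) = True -> False = False
not ((Q nand not S) -> ((W and V) nor not D)) = not False = True
Thus Statement 1 is true.

Statement 2: In symbols: (not W and (not D xor Q)) or (((V nor N) and not S) -> not S)

not W = not False = True
not D = not False = True
not D xor Q = True xor False = True
not W and (not D xor Q) = True and True = True
V nor N = False nor True = False
not S = not False = True
(V nor N) and not S = False and True = False
not S = not False = True
((V nor N) and not S) -> not S = False -> True = True
(not W and (not D xor Q)) or (((V nor N) and not S) -> not S) = True or True = True
Thus Statement 2 is true.

Statement 3: Formalization: not (not D nand ((not N iff V) -> (S and W)))

not D = not False = True
not N = not True = False
not N iff V = False iff False = True
S and W = False and False = False
(not N iff V) -> (S and W) = True -> False = False
not D nand ((not N iff V) -> (S and W)) = True nand False = True
not (not D nand ((not N iff V) -> (S and W))) = not True = False
So Statement 3 is false.

2 of the 3 statements are true.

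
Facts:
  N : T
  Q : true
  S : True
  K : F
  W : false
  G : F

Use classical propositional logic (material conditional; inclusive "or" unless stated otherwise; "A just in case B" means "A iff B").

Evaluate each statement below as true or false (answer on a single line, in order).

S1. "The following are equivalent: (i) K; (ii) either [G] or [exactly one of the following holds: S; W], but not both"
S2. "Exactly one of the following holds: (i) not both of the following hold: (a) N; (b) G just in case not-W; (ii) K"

S1: In symbols: K iff (G xor (S xor W))

S xor W = True xor False = True
G xor (S xor W) = False xor True = True
K iff (G xor (S xor W)) = False iff True = False
Hence S1 is false.

S2: Formalization: (N nand (G iff not W)) xor K

not W = not False = True
G iff not W = False iff True = False
N nand (G iff not W) = True nand False = True
(N nand (G iff not W)) xor K = True xor False = True
Thus S2 is true.

S1 false / S2 true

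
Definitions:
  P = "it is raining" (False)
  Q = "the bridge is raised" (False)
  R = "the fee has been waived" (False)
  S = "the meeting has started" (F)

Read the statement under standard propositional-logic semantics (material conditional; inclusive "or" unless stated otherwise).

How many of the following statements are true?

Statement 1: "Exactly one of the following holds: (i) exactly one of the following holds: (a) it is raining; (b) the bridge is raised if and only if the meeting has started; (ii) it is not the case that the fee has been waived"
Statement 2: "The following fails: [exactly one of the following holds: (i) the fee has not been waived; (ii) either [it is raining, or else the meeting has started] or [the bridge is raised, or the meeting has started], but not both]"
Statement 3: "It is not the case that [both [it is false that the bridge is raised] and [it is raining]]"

1

Statement 1: Parsed as (P xor (Q <-> S)) xor ~R

Q <-> S = F <-> F = T
P xor (Q <-> S) = F xor T = T
~R = ~F = T
(P xor (Q <-> S)) xor ~R = T xor T = F
Hence Statement 1 is false.

Statement 2: In symbols: ~(~R xor ((P | S) xor (Q | S)))

~R = ~F = T
P | S = F | F = F
Q | S = F | F = F
(P | S) xor (Q | S) = F xor F = F
~R xor ((P | S) xor (Q | S)) = T xor F = T
~(~R xor ((P | S) xor (Q | S))) = ~T = F
Thus Statement 2 is false.

Statement 3: In symbols: ~(~Q & P)

~Q = ~F = T
~Q & P = T & F = F
~(~Q & P) = ~F = T
Hence Statement 3 is true.

True statements: 1 (Statement 3).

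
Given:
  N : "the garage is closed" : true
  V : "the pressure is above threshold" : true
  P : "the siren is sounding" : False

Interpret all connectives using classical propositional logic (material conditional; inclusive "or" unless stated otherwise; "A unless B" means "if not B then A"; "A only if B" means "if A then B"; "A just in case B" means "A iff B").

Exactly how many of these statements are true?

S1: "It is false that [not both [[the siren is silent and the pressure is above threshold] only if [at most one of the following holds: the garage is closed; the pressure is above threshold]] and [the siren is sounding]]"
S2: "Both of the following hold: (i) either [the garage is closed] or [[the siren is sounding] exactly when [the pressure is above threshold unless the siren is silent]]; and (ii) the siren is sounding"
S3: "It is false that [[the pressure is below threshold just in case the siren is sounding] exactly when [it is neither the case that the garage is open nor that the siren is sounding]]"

S1: Parsed as not (((not P and V) -> (N nand V)) nand P)

not P = not False = True
not P and V = True and True = True
N nand V = True nand True = False
(not P and V) -> (N nand V) = True -> False = False
((not P and V) -> (N nand V)) nand P = False nand False = True
not (((not P and V) -> (N nand V)) nand P) = not True = False
So S1 is false.

S2: In symbols: (N or (P iff (V or not P))) and P

not P = not False = True
V or not P = True or True = True
P iff (V or not P) = False iff True = False
N or (P iff (V or not P)) = True or False = True
(N or (P iff (V or not P))) and P = True and False = False
Thus S2 is false.

S3: Formalization: not ((not V iff P) iff (not N nor P))

not V = not True = False
not V iff P = False iff False = True
not N = not True = False
not N nor P = False nor False = True
(not V iff P) iff (not N nor P) = True iff True = True
not ((not V iff P) iff (not N nor P)) = not True = False
Thus S3 is false.

0 of the 3 statements are true (none).

0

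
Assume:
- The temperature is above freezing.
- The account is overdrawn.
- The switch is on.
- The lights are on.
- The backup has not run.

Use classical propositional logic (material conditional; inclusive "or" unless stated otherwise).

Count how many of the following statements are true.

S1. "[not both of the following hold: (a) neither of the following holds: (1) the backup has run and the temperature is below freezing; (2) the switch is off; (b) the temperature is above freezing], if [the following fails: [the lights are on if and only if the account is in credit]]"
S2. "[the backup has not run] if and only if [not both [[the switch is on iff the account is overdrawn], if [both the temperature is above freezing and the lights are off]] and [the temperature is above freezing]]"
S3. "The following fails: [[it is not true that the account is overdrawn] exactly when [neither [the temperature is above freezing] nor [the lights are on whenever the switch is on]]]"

Let N = "the lights are on" (T), H = "the account is overdrawn" (T), M = "the backup has run" (F), P = "the temperature is below freezing" (F), U = "the switch is on" (T).

S1: This is ¬(N ↔ ¬H) → (((M ∧ P) ↓ ¬U) ↑ ¬P).

¬H = ¬T = F
N ↔ ¬H = T ↔ F = F
¬(N ↔ ¬H) = ¬F = T
M ∧ P = F ∧ F = F
¬U = ¬T = F
(M ∧ P) ↓ ¬U = F ↓ F = T
¬P = ¬F = T
((M ∧ P) ↓ ¬U) ↑ ¬P = T ↑ T = F
¬(N ↔ ¬H) → (((M ∧ P) ↓ ¬U) ↑ ¬P) = T → F = F
Thus S1 is false.

S2: In symbols: ¬M ↔ (((¬P ∧ ¬N) → (U ↔ H)) ↑ ¬P)

¬M = ¬F = T
¬P = ¬F = T
¬N = ¬T = F
¬P ∧ ¬N = T ∧ F = F
U ↔ H = T ↔ T = T
(¬P ∧ ¬N) → (U ↔ H) = F → T = T
¬P = ¬F = T
((¬P ∧ ¬N) → (U ↔ H)) ↑ ¬P = T ↑ T = F
¬M ↔ (((¬P ∧ ¬N) → (U ↔ H)) ↑ ¬P) = T ↔ F = F
So S2 is false.

S3: This is ¬(¬H ↔ (¬P ↓ (U → N))).

¬H = ¬T = F
¬P = ¬F = T
U → N = T → T = T
¬P ↓ (U → N) = T ↓ T = F
¬H ↔ (¬P ↓ (U → N)) = F ↔ F = T
¬(¬H ↔ (¬P ↓ (U → N))) = ¬T = F
Hence S3 is false.

True statements: 0 (none).

0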